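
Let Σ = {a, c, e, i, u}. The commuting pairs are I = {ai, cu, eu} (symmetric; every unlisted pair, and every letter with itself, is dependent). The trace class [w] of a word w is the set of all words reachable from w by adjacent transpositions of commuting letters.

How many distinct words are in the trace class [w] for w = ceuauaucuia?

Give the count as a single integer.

piece 0:c — minimal
piece 1:e rests on {0:c}
piece 2:u — minimal
piece 3:a rests on {1:e, 2:u}
piece 4:u rests on {3:a}
piece 5:a rests on {4:u}
piece 6:u rests on {5:a}
piece 7:c rests on {5:a}
piece 8:u rests on {6:u}
piece 9:i rests on {7:c, 8:u}
piece 10:a rests on {7:c, 8:u}
minimal pieces: {0:c, 2:u}
ways to finish when only these pieces remain (= sum over removing one remaining piece with nothing left below it):
  1 left: {9}→1  {10}→1
  2 left: {9,10}→2
  3 left: {7,9,10}→2  {8,9,10}→2
  4 left: {6,8,9,10}→2  {7,8,9,10}→4
  5 left: {6,7,8,9,10}→6
  6 left: {5,6,7,8,9,10}→6
  7 left: {4,5,6,7,8,9,10}→6
  8 left: {3,4,5,6,7,8,9,10}→6
  9 left: {1,3,4,5,6,7,8,9,10}→6  {2,3,4,5,6,7,8,9,10}→6
  placing 0:c first → 12 extensions
  placing 2:u first → 6 extensions
total linear extensions = 18

18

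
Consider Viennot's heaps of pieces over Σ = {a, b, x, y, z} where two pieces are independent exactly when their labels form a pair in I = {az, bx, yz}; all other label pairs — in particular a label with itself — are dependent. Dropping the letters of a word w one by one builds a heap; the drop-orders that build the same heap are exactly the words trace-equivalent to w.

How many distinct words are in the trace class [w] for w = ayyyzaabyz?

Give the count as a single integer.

0(a) covers ∅
1(y) covers 0:a
2(y) covers 1:y
3(y) covers 2:y
4(z) covers ∅
5(a) covers 3:y
6(a) covers 5:a
7(b) covers 4:z, 6:a
8(y) covers 7:b
9(z) covers 7:b
floor of heap: 0:a, 4:z
completions by unplaced set U, small U first (add the entries for U minus each lowest piece of U):
  |U|=1: {8}:1  {9}:1
  |U|=2: {8,9}:2
  |U|=3: {7,8,9}:2
  |U|=4: {4,7,8,9}:2  {6,7,8,9}:2
  |U|=5: {4,6,7,8,9}:4  {5,6,7,8,9}:2
  |U|=6: {3,5,6,7,8,9}:2  {4,5,6,7,8,9}:6
  |U|=7: {2,3,5,6,7,8,9}:2  {3,4,5,6,7,8,9}:8
  |U|=8: {1,2,3,5,6,7,8,9}:2  {2,3,4,5,6,7,8,9}:10
  start at 0(a): 12
  start at 4(z): 2
sum over floor = 14

14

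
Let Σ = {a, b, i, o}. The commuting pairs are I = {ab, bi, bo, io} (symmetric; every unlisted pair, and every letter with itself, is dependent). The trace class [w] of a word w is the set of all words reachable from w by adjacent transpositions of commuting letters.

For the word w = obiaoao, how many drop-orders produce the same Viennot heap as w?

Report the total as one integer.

0(o) covers ∅
1(b) covers ∅
2(i) covers ∅
3(a) covers 0:o, 2:i
4(o) covers 3:a
5(a) covers 4:o
6(o) covers 5:a
floor of heap: 0:o, 1:b, 2:i
completions by unplaced set U, small U first (add the entries for U minus each lowest piece of U):
  |U|=1: {1}:1  {6}:1
  |U|=2: {1,6}:2  {5,6}:1
  |U|=3: {1,5,6}:3  {4,5,6}:1
  |U|=4: {1,4,5,6}:4  {3,4,5,6}:1
  |U|=5: {0,3,4,5,6}:1  {1,3,4,5,6}:5  {2,3,4,5,6}:1
  start at 0(o): 6
  start at 1(b): 2
  start at 2(i): 6
sum over floor = 14

14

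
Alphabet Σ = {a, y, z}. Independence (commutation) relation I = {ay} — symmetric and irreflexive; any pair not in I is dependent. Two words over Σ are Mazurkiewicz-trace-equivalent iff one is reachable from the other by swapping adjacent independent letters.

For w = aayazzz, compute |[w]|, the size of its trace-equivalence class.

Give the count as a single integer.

4

0(a) covers ∅
1(a) covers 0:a
2(y) covers ∅
3(a) covers 1:a
4(z) covers 2:y, 3:a
5(z) covers 4:z
6(z) covers 5:z
floor of heap: 0:a, 2:y
completions by unplaced set U, small U first (add the entries for U minus each lowest piece of U):
  |U|=1: {6}:1
  |U|=2: {5,6}:1
  |U|=3: {4,5,6}:1
  |U|=4: {2,4,5,6}:1  {3,4,5,6}:1
  |U|=5: {1,3,4,5,6}:1  {2,3,4,5,6}:2
  start at 0(a): 3
  start at 2(y): 1
sum over floor = 4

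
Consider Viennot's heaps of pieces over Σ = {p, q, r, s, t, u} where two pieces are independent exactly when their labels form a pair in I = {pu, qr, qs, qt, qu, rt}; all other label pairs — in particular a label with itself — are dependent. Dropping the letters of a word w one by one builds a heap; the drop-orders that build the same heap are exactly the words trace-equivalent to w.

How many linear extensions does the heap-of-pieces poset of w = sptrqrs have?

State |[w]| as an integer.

piece 0:s — minimal
piece 1:p rests on {0:s}
piece 2:t rests on {1:p}
piece 3:r rests on {1:p}
piece 4:q rests on {1:p}
piece 5:r rests on {3:r}
piece 6:s rests on {2:t, 5:r}
minimal pieces: {0:s}
ways to finish when only these pieces remain (= sum over removing one remaining piece with nothing left below it):
  1 left: {4}→1  {6}→1
  2 left: {2,6}→1  {4,6}→2  {5,6}→1
  3 left: {2,4,6}→3  {2,5,6}→2  {3,5,6}→1  {4,5,6}→3
  4 left: {2,3,5,6}→3  {2,4,5,6}→8  {3,4,5,6}→4
  5 left: {2,3,4,5,6}→15
  placing 0:s first → 15 extensions

15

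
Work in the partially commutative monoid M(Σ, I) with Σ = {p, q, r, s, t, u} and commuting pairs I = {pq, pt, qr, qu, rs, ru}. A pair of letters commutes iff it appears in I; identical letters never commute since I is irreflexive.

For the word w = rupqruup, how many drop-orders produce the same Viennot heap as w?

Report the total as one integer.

drop 0:r onto floor
drop 1:u onto floor
drop 2:p onto {0:r, 1:u}
drop 3:q onto floor
drop 4:r onto {2:p}
drop 5:u onto {2:p}
drop 6:u onto {5:u}
drop 7:p onto {4:r, 6:u}
ground layer = {0:r, 1:u, 3:q}
drop-orders for the pieces not yet dropped (sum over which currently-grounded one goes next):
  1 to go: {3} 1  {7} 1
  2 to go: {3,7} 2  {4,7} 1  {6,7} 1
  3 to go: {3,4,7} 3  {3,6,7} 3  {4,6,7} 2  {5,6,7} 1
  4 to go: {3,4,6,7} 8  {3,5,6,7} 4  {4,5,6,7} 3
  5 to go: {2,4,5,6,7} 3  {3,4,5,6,7} 15
  6 to go: {0,2,4,5,6,7} 3  {1,2,4,5,6,7} 3  {2,3,4,5,6,7} 18
  if 0:r drops first: 21 orders
  if 1:u drops first: 21 orders
  if 3:q drops first: 6 orders
heap linearizations: 48

48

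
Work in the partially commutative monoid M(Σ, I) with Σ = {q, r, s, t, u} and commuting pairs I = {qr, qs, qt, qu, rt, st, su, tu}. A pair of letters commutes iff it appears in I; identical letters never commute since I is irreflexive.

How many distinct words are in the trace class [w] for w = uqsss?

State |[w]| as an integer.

0(u) covers ∅
1(q) covers ∅
2(s) covers ∅
3(s) covers 2:s
4(s) covers 3:s
floor of heap: 0:u, 1:q, 2:s
completions by unplaced set U, small U first (add the entries for U minus each lowest piece of U):
  |U|=1: {0}:1  {1}:1  {4}:1
  |U|=2: {0,1}:2  {0,4}:2  {1,4}:2  {3,4}:1
  |U|=3: {0,1,4}:6  {0,3,4}:3  {1,3,4}:3  {2,3,4}:1
  start at 0(u): 4
  start at 1(q): 4
  start at 2(s): 12
sum over floor = 20

20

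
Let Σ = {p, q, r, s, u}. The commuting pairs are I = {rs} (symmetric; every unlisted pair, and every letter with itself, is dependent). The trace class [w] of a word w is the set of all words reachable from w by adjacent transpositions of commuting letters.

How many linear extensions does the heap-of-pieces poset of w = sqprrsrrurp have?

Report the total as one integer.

5

#0=s has no predecessor
#1=q depends on [0:s]
#2=p depends on [1:q]
#3=r depends on [2:p]
#4=r depends on [3:r]
#5=s depends on [2:p]
#6=r depends on [4:r]
#7=r depends on [6:r]
#8=u depends on [5:s, 7:r]
#9=r depends on [8:u]
#10=p depends on [9:r]
sources: [0:s]
N(rest) = Σ N(rest − s) over sources s of rest; N(one piece) = 1:
  size 1 → [10]=1
  size 2 → [9,10]=1
  size 3 → [8,9,10]=1
  size 4 → [5,8,9,10]=1  [7,8,9,10]=1
  size 5 → [5,7,8,9,10]=2  [6,7,8,9,10]=1
  size 6 → [4,6,7,8,9,10]=1  [5,6,7,8,9,10]=3
  size 7 → [3,4,6,7,8,9,10]=1  [4,5,6,7,8,9,10]=4
  size 8 → [3,4,5,6,7,8,9,10]=5
  size 9 → [2,3,4,5,6,7,8,9,10]=5
  first=0(s) contributes 5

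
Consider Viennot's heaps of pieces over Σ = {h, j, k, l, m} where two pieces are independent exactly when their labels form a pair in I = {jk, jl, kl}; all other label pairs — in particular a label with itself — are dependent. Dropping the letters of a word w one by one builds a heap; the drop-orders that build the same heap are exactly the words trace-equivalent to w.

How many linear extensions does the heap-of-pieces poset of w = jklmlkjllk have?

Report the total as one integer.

piece 0:j — minimal
piece 1:k — minimal
piece 2:l — minimal
piece 3:m rests on {0:j, 1:k, 2:l}
piece 4:l rests on {3:m}
piece 5:k rests on {3:m}
piece 6:j rests on {3:m}
piece 7:l rests on {4:l}
piece 8:l rests on {7:l}
piece 9:k rests on {5:k}
minimal pieces: {0:j, 1:k, 2:l}
ways to finish when only these pieces remain (= sum over removing one remaining piece with nothing left below it):
  1 left: {6}→1  {8}→1  {9}→1
  2 left: {5,9}→1  {6,8}→2  {6,9}→2  {7,8}→1  {8,9}→2
  3 left: {4,7,8}→1  {5,6,9}→3  {5,8,9}→3  {6,7,8}→3  {6,8,9}→6  {7,8,9}→3
  4 left: {4,6,7,8}→4  {4,7,8,9}→4  {5,6,8,9}→12  {5,7,8,9}→6  {6,7,8,9}→12
  5 left: {4,5,7,8,9}→10  {4,6,7,8,9}→20  {5,6,7,8,9}→30
  6 left: {4,5,6,7,8,9}→60
  7 left: {3,4,5,6,7,8,9}→60
  8 left: {0,3,4,5,6,7,8,9}→60  {1,3,4,5,6,7,8,9}→60  {2,3,4,5,6,7,8,9}→60
  placing 0:j first → 120 extensions
  placing 1:k first → 120 extensions
  placing 2:l first → 120 extensions
total linear extensions = 360

360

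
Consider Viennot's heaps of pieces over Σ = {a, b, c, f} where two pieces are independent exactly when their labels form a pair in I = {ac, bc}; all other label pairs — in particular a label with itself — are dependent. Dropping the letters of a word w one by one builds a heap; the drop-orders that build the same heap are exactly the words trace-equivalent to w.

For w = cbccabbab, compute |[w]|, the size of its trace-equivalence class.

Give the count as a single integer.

piece 0:c — minimal
piece 1:b — minimal
piece 2:c rests on {0:c}
piece 3:c rests on {2:c}
piece 4:a rests on {1:b}
piece 5:b rests on {4:a}
piece 6:b rests on {5:b}
piece 7:a rests on {6:b}
piece 8:b rests on {7:a}
minimal pieces: {0:c, 1:b}
ways to finish when only these pieces remain (= sum over removing one remaining piece with nothing left below it):
  1 left: {3}→1  {8}→1
  2 left: {2,3}→1  {3,8}→2  {7,8}→1
  3 left: {0,2,3}→1  {2,3,8}→3  {3,7,8}→3  {6,7,8}→1
  4 left: {0,2,3,8}→4  {2,3,7,8}→6  {3,6,7,8}→4  {5,6,7,8}→1
  5 left: {0,2,3,7,8}→10  {2,3,6,7,8}→10  {3,5,6,7,8}→5  {4,5,6,7,8}→1
  6 left: {0,2,3,6,7,8}→20  {1,4,5,6,7,8}→1  {2,3,5,6,7,8}→15  {3,4,5,6,7,8}→6
  7 left: {0,2,3,5,6,7,8}→35  {1,3,4,5,6,7,8}→7  {2,3,4,5,6,7,8}→21
  placing 0:c first → 28 extensions
  placing 1:b first → 56 extensions
total linear extensions = 84

84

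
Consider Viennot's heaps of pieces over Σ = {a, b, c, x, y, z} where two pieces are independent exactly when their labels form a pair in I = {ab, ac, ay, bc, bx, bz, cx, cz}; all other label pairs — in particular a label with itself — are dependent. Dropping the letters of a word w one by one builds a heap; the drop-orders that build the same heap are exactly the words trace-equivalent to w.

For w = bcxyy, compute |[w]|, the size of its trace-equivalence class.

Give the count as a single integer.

6

drop 0:b onto floor
drop 1:c onto floor
drop 2:x onto floor
drop 3:y onto {0:b, 1:c, 2:x}
drop 4:y onto {3:y}
ground layer = {0:b, 1:c, 2:x}
drop-orders for the pieces not yet dropped (sum over which currently-grounded one goes next):
  1 to go: {4} 1
  2 to go: {3,4} 1
  3 to go: {0,3,4} 1  {1,3,4} 1  {2,3,4} 1
  if 0:b drops first: 2 orders
  if 1:c drops first: 2 orders
  if 2:x drops first: 2 orders
heap linearizations: 6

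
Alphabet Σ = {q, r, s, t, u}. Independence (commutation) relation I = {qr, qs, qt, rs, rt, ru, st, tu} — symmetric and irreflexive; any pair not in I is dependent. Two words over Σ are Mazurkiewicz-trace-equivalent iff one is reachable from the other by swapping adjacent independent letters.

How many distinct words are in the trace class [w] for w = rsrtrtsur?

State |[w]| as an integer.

1260

drop 0:r onto floor
drop 1:s onto floor
drop 2:r onto {0:r}
drop 3:t onto floor
drop 4:r onto {2:r}
drop 5:t onto {3:t}
drop 6:s onto {1:s}
drop 7:u onto {6:s}
drop 8:r onto {4:r}
ground layer = {0:r, 1:s, 3:t}
drop-orders for the pieces not yet dropped (sum over which currently-grounded one goes next):
  1 to go: {5} 1  {7} 1  {8} 1
  2 to go: {3,5} 1  {4,8} 1  {5,7} 2  {5,8} 2  {6,7} 1  {7,8} 2
  3 to go: {1,6,7} 1  {2,4,8} 1  {3,5,7} 3  {3,5,8} 3  {4,5,8} 3  {4,7,8} 3  {5,6,7} 3  {5,7,8} 6  {6,7,8} 3
  4 to go: {0,2,4,8} 1  {1,5,6,7} 4  {1,6,7,8} 4  {2,4,5,8} 4  {2,4,7,8} 4  {3,4,5,8} 6  {3,5,6,7} 6  {3,5,7,8} 12  {4,5,7,8} 12  {4,6,7,8} 6  {5,6,7,8} 12
  5 to go: {0,2,4,5,8} 5  {0,2,4,7,8} 5  {1,3,5,6,7} 10  {1,4,6,7,8} 10  {1,5,6,7,8} 20  {2,3,4,5,8} 10  {2,4,5,7,8} 20  {2,4,6,7,8} 10  {3,4,5,7,8} 30  {3,5,6,7,8} 30  {4,5,6,7,8} 30
  6 to go: {0,2,3,4,5,8} 15  {0,2,4,5,7,8} 30  {0,2,4,6,7,8} 15  {1,2,4,6,7,8} 20  {1,3,5,6,7,8} 60  {1,4,5,6,7,8} 60  {2,3,4,5,7,8} 60  {2,4,5,6,7,8} 60  {3,4,5,6,7,8} 90
  7 to go: {0,1,2,4,6,7,8} 35  {0,2,3,4,5,7,8} 105  {0,2,4,5,6,7,8} 105  {1,2,4,5,6,7,8} 140  {1,3,4,5,6,7,8} 210  {2,3,4,5,6,7,8} 210
  if 0:r drops first: 560 orders
  if 1:s drops first: 420 orders
  if 3:t drops first: 280 orders
heap linearizations: 1260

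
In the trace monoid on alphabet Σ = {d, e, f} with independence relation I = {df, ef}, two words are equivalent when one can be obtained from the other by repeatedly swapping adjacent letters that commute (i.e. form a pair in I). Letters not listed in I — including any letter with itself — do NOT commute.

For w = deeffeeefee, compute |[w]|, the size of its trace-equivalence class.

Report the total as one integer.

165

#0=d has no predecessor
#1=e depends on [0:d]
#2=e depends on [1:e]
#3=f has no predecessor
#4=f depends on [3:f]
#5=e depends on [2:e]
#6=e depends on [5:e]
#7=e depends on [6:e]
#8=f depends on [4:f]
#9=e depends on [7:e]
#10=e depends on [9:e]
sources: [0:d, 3:f]
N(rest) = Σ N(rest − s) over sources s of rest; N(one piece) = 1:
  size 1 → [8]=1  [10]=1
  size 2 → [4,8]=1  [8,10]=2  [9,10]=1
  size 3 → [3,4,8]=1  [4,8,10]=3  [7,9,10]=1  [8,9,10]=3
  size 4 → [3,4,8,10]=4  [4,8,9,10]=6  [6,7,9,10]=1  [7,8,9,10]=4
  size 5 → [3,4,8,9,10]=10  [4,7,8,9,10]=10  [5,6,7,9,10]=1  [6,7,8,9,10]=5
  size 6 → [2,5,6,7,9,10]=1  [3,4,7,8,9,10]=20  [4,6,7,8,9,10]=15  [5,6,7,8,9,10]=6
  size 7 → [1,2,5,6,7,9,10]=1  [2,5,6,7,8,9,10]=7  [3,4,6,7,8,9,10]=35  [4,5,6,7,8,9,10]=21
  size 8 → [0,1,2,5,6,7,9,10]=1  [1,2,5,6,7,8,9,10]=8  [2,4,5,6,7,8,9,10]=28  [3,4,5,6,7,8,9,10]=56
  size 9 → [0,1,2,5,6,7,8,9,10]=9  [1,2,4,5,6,7,8,9,10]=36  [2,3,4,5,6,7,8,9,10]=84
  first=0(d) contributes 120
  first=3(f) contributes 45
|[w]| = 165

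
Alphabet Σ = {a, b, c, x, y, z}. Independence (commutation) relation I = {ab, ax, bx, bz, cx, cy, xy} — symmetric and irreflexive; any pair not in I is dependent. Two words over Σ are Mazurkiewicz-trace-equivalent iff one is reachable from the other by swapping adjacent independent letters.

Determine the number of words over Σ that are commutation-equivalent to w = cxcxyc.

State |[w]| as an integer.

60

drop 0:c onto floor
drop 1:x onto floor
drop 2:c onto {0:c}
drop 3:x onto {1:x}
drop 4:y onto floor
drop 5:c onto {2:c}
ground layer = {0:c, 1:x, 4:y}
drop-orders for the pieces not yet dropped (sum over which currently-grounded one goes next):
  1 to go: {3} 1  {4} 1  {5} 1
  2 to go: {1,3} 1  {2,5} 1  {3,4} 2  {3,5} 2  {4,5} 2
  3 to go: {0,2,5} 1  {1,3,4} 3  {1,3,5} 3  {2,3,5} 3  {2,4,5} 3  {3,4,5} 6
  4 to go: {0,2,3,5} 4  {0,2,4,5} 4  {1,2,3,5} 6  {1,3,4,5} 12  {2,3,4,5} 12
  if 0:c drops first: 30 orders
  if 1:x drops first: 20 orders
  if 4:y drops first: 10 orders
heap linearizations: 60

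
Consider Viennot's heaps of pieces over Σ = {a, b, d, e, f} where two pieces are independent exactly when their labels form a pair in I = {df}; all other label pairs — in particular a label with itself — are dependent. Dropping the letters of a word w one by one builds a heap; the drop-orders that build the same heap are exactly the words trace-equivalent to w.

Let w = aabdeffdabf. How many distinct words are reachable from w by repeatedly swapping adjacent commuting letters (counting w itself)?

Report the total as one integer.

3

0(a) covers ∅
1(a) covers 0:a
2(b) covers 1:a
3(d) covers 2:b
4(e) covers 3:d
5(f) covers 4:e
6(f) covers 5:f
7(d) covers 4:e
8(a) covers 6:f, 7:d
9(b) covers 8:a
10(f) covers 9:b
floor of heap: 0:a
completions by unplaced set U, small U first (add the entries for U minus each lowest piece of U):
  |U|=1: {10}:1
  |U|=2: {9,10}:1
  |U|=3: {8,9,10}:1
  |U|=4: {6,8,9,10}:1  {7,8,9,10}:1
  |U|=5: {5,6,8,9,10}:1  {6,7,8,9,10}:2
  |U|=6: {5,6,7,8,9,10}:3
  |U|=7: {4,5,6,7,8,9,10}:3
  |U|=8: {3,4,5,6,7,8,9,10}:3
  |U|=9: {2,3,4,5,6,7,8,9,10}:3
  start at 0(a): 3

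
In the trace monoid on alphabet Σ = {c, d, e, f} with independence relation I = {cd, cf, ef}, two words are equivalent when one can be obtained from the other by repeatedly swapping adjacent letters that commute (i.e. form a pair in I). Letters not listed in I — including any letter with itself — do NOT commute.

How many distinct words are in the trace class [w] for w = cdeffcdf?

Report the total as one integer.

34

0(c) covers ∅
1(d) covers ∅
2(e) covers 0:c, 1:d
3(f) covers 1:d
4(f) covers 3:f
5(c) covers 2:e
6(d) covers 2:e, 4:f
7(f) covers 6:d
floor of heap: 0:c, 1:d
completions by unplaced set U, small U first (add the entries for U minus each lowest piece of U):
  |U|=1: {5}:1  {7}:1
  |U|=2: {5,7}:2  {6,7}:1
  |U|=3: {4,6,7}:1  {5,6,7}:3
  |U|=4: {2,5,6,7}:3  {3,4,6,7}:1  {4,5,6,7}:4
  |U|=5: {0,2,5,6,7}:3  {2,4,5,6,7}:7  {3,4,5,6,7}:5
  |U|=6: {0,2,4,5,6,7}:10  {2,3,4,5,6,7}:12
  start at 0(c): 12
  start at 1(d): 22
sum over floor = 34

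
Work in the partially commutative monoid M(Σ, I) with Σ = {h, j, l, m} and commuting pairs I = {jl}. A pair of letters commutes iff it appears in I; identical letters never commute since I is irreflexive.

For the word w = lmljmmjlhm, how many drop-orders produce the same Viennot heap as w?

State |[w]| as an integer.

4

piece 0:l — minimal
piece 1:m rests on {0:l}
piece 2:l rests on {1:m}
piece 3:j rests on {1:m}
piece 4:m rests on {2:l, 3:j}
piece 5:m rests on {4:m}
piece 6:j rests on {5:m}
piece 7:l rests on {5:m}
piece 8:h rests on {6:j, 7:l}
piece 9:m rests on {8:h}
minimal pieces: {0:l}
ways to finish when only these pieces remain (= sum over removing one remaining piece with nothing left below it):
  1 left: {9}→1
  2 left: {8,9}→1
  3 left: {6,8,9}→1  {7,8,9}→1
  4 left: {6,7,8,9}→2
  5 left: {5,6,7,8,9}→2
  6 left: {4,5,6,7,8,9}→2
  7 left: {2,4,5,6,7,8,9}→2  {3,4,5,6,7,8,9}→2
  8 left: {2,3,4,5,6,7,8,9}→4
  placing 0:l first → 4 extensions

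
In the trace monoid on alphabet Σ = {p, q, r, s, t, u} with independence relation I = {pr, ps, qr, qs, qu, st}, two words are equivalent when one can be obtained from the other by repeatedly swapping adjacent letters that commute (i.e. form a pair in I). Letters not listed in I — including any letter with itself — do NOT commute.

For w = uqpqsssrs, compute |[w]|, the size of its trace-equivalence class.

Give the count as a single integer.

0(u) covers ∅
1(q) covers ∅
2(p) covers 0:u, 1:q
3(q) covers 2:p
4(s) covers 0:u
5(s) covers 4:s
6(s) covers 5:s
7(r) covers 6:s
8(s) covers 7:r
floor of heap: 0:u, 1:q
completions by unplaced set U, small U first (add the entries for U minus each lowest piece of U):
  |U|=1: {3}:1  {8}:1
  |U|=2: {2,3}:1  {3,8}:2  {7,8}:1
  |U|=3: {1,2,3}:1  {2,3,8}:3  {3,7,8}:3  {6,7,8}:1
  |U|=4: {1,2,3,8}:4  {2,3,7,8}:6  {3,6,7,8}:4  {5,6,7,8}:1
  |U|=5: {1,2,3,7,8}:10  {2,3,6,7,8}:10  {3,5,6,7,8}:5  {4,5,6,7,8}:1
  |U|=6: {1,2,3,6,7,8}:20  {2,3,5,6,7,8}:15  {3,4,5,6,7,8}:6
  |U|=7: {1,2,3,5,6,7,8}:35  {2,3,4,5,6,7,8}:21
  start at 0(u): 56
  start at 1(q): 21
sum over floor = 77

77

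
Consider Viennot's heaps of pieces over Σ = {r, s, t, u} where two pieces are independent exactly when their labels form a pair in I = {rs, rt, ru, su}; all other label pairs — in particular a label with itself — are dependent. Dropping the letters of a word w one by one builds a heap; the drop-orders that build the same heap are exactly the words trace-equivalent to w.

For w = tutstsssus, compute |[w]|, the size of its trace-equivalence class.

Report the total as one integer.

5

#0=t has no predecessor
#1=u depends on [0:t]
#2=t depends on [1:u]
#3=s depends on [2:t]
#4=t depends on [3:s]
#5=s depends on [4:t]
#6=s depends on [5:s]
#7=s depends on [6:s]
#8=u depends on [4:t]
#9=s depends on [7:s]
sources: [0:t]
N(rest) = Σ N(rest − s) over sources s of rest; N(one piece) = 1:
  size 1 → [8]=1  [9]=1
  size 2 → [7,9]=1  [8,9]=2
  size 3 → [6,7,9]=1  [7,8,9]=3
  size 4 → [5,6,7,9]=1  [6,7,8,9]=4
  size 5 → [5,6,7,8,9]=5
  size 6 → [4,5,6,7,8,9]=5
  size 7 → [3,4,5,6,7,8,9]=5
  size 8 → [2,3,4,5,6,7,8,9]=5
  first=0(t) contributes 5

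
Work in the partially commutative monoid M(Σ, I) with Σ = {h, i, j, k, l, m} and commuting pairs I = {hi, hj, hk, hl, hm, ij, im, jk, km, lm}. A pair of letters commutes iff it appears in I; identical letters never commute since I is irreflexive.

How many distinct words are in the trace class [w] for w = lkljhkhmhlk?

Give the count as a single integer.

0(l) covers ∅
1(k) covers 0:l
2(l) covers 1:k
3(j) covers 2:l
4(h) covers ∅
5(k) covers 2:l
6(h) covers 4:h
7(m) covers 3:j
8(h) covers 6:h
9(l) covers 3:j, 5:k
10(k) covers 9:l
floor of heap: 0:l, 4:h
completions by unplaced set U, small U first (add the entries for U minus each lowest piece of U):
  |U|=1: {7}:1  {8}:1  {10}:1
  |U|=2: {6,8}:1  {7,8}:2  {7,10}:2  {8,10}:2  {9,10}:1
  |U|=3: {4,6,8}:1  {5,9,10}:1  {6,7,8}:3  {6,8,10}:3  {7,8,10}:6  {7,9,10}:3  {8,9,10}:3
  |U|=4: {3,7,9,10}:3  {4,6,7,8}:4  {4,6,8,10}:4  {5,7,9,10}:4  {5,8,9,10}:4  {6,7,8,10}:12  {6,8,9,10}:6  {7,8,9,10}:12
  |U|=5: {3,5,7,9,10}:7  {3,7,8,9,10}:15  {4,6,7,8,10}:20  {4,6,8,9,10}:10  {5,6,8,9,10}:10  {5,7,8,9,10}:20  {6,7,8,9,10}:30
  |U|=6: {2,3,5,7,9,10}:7  {3,5,7,8,9,10}:42  {3,6,7,8,9,10}:45  {4,5,6,8,9,10}:20  {4,6,7,8,9,10}:60  {5,6,7,8,9,10}:60
  |U|=7: {1,2,3,5,7,9,10}:7  {2,3,5,7,8,9,10}:49  {3,4,6,7,8,9,10}:105  {3,5,6,7,8,9,10}:147  {4,5,6,7,8,9,10}:140
  |U|=8: {0,1,2,3,5,7,9,10}:7  {1,2,3,5,7,8,9,10}:56  {2,3,5,6,7,8,9,10}:196  {3,4,5,6,7,8,9,10}:392
  |U|=9: {0,1,2,3,5,7,8,9,10}:63  {1,2,3,5,6,7,8,9,10}:252  {2,3,4,5,6,7,8,9,10}:588
  start at 0(l): 840
  start at 4(h): 315
sum over floor = 1155

1155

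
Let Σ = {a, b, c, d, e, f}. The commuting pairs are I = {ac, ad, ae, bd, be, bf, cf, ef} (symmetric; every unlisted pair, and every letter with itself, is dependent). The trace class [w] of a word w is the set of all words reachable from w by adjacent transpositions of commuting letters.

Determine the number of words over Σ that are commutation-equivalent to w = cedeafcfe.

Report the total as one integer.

50

0(c) covers ∅
1(e) covers 0:c
2(d) covers 1:e
3(e) covers 2:d
4(a) covers ∅
5(f) covers 2:d, 4:a
6(c) covers 3:e
7(f) covers 5:f
8(e) covers 6:c
floor of heap: 0:c, 4:a
completions by unplaced set U, small U first (add the entries for U minus each lowest piece of U):
  |U|=1: {7}:1  {8}:1
  |U|=2: {5,7}:1  {6,8}:1  {7,8}:2
  |U|=3: {3,6,8}:1  {4,5,7}:1  {5,7,8}:3  {6,7,8}:3
  |U|=4: {3,6,7,8}:4  {4,5,7,8}:4  {5,6,7,8}:6
  |U|=5: {3,5,6,7,8}:10  {4,5,6,7,8}:10
  |U|=6: {2,3,5,6,7,8}:10  {3,4,5,6,7,8}:20
  |U|=7: {1,2,3,5,6,7,8}:10  {2,3,4,5,6,7,8}:30
  start at 0(c): 40
  start at 4(a): 10
sum over floor = 50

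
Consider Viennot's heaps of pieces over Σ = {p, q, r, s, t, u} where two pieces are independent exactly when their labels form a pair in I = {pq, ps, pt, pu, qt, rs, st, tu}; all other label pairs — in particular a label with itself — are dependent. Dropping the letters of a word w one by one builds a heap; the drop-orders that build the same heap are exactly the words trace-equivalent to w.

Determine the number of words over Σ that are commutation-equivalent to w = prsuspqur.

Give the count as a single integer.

piece 0:p — minimal
piece 1:r rests on {0:p}
piece 2:s — minimal
piece 3:u rests on {1:r, 2:s}
piece 4:s rests on {3:u}
piece 5:p rests on {1:r}
piece 6:q rests on {4:s}
piece 7:u rests on {6:q}
piece 8:r rests on {5:p, 7:u}
minimal pieces: {0:p, 2:s}
ways to finish when only these pieces remain (= sum over removing one remaining piece with nothing left below it):
  1 left: {8}→1
  2 left: {5,8}→1  {7,8}→1
  3 left: {5,7,8}→2  {6,7,8}→1
  4 left: {4,6,7,8}→1  {5,6,7,8}→3
  5 left: {3,4,6,7,8}→1  {4,5,6,7,8}→4
  6 left: {2,3,4,6,7,8}→1  {3,4,5,6,7,8}→5
  7 left: {1,3,4,5,6,7,8}→5  {2,3,4,5,6,7,8}→6
  placing 0:p first → 11 extensions
  placing 2:s first → 5 extensions
total linear extensions = 16

16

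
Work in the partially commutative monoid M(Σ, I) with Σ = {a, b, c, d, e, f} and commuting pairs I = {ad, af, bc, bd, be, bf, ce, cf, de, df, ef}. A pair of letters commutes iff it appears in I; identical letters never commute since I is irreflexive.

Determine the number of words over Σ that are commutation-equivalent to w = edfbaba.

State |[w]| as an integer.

0(e) covers ∅
1(d) covers ∅
2(f) covers ∅
3(b) covers ∅
4(a) covers 0:e, 3:b
5(b) covers 4:a
6(a) covers 5:b
floor of heap: 0:e, 1:d, 2:f, 3:b
completions by unplaced set U, small U first (add the entries for U minus each lowest piece of U):
  |U|=1: {1}:1  {2}:1  {6}:1
  |U|=2: {1,2}:2  {1,6}:2  {2,6}:2  {5,6}:1
  |U|=3: {1,2,6}:6  {1,5,6}:3  {2,5,6}:3  {4,5,6}:1
  |U|=4: {0,4,5,6}:1  {1,2,5,6}:12  {1,4,5,6}:4  {2,4,5,6}:4  {3,4,5,6}:1
  |U|=5: {0,1,4,5,6}:5  {0,2,4,5,6}:5  {0,3,4,5,6}:2  {1,2,4,5,6}:20  {1,3,4,5,6}:5  {2,3,4,5,6}:5
  start at 0(e): 30
  start at 1(d): 12
  start at 2(f): 12
  start at 3(b): 30
sum over floor = 84

84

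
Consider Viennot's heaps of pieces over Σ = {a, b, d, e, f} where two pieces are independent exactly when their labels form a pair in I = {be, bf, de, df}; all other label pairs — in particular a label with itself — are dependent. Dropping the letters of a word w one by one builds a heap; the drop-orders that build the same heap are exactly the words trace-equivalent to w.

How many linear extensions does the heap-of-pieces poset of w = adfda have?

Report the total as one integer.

0(a) covers ∅
1(d) covers 0:a
2(f) covers 0:a
3(d) covers 1:d
4(a) covers 2:f, 3:d
floor of heap: 0:a
completions by unplaced set U, small U first (add the entries for U minus each lowest piece of U):
  |U|=1: {4}:1
  |U|=2: {2,4}:1  {3,4}:1
  |U|=3: {1,3,4}:1  {2,3,4}:2
  start at 0(a): 3

3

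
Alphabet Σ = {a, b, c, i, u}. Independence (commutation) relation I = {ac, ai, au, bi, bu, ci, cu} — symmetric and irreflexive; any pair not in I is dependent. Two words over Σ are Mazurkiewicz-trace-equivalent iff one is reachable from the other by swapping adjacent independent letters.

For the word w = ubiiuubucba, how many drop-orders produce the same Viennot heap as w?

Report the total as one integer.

462

piece 0:u — minimal
piece 1:b — minimal
piece 2:i rests on {0:u}
piece 3:i rests on {2:i}
piece 4:u rests on {3:i}
piece 5:u rests on {4:u}
piece 6:b rests on {1:b}
piece 7:u rests on {5:u}
piece 8:c rests on {6:b}
piece 9:b rests on {8:c}
piece 10:a rests on {9:b}
minimal pieces: {0:u, 1:b}
ways to finish when only these pieces remain (= sum over removing one remaining piece with nothing left below it):
  1 left: {7}→1  {10}→1
  2 left: {5,7}→1  {7,10}→2  {9,10}→1
  3 left: {4,5,7}→1  {5,7,10}→3  {7,9,10}→3  {8,9,10}→1
  4 left: {3,4,5,7}→1  {4,5,7,10}→4  {5,7,9,10}→6  {6,8,9,10}→1  {7,8,9,10}→4
  5 left: {1,6,8,9,10}→1  {2,3,4,5,7}→1  {3,4,5,7,10}→5  {4,5,7,9,10}→10  {5,7,8,9,10}→10  {6,7,8,9,10}→5
  6 left: {0,2,3,4,5,7}→1  {1,6,7,8,9,10}→6  {2,3,4,5,7,10}→6  {3,4,5,7,9,10}→15  {4,5,7,8,9,10}→20  {5,6,7,8,9,10}→15
  7 left: {0,2,3,4,5,7,10}→7  {1,5,6,7,8,9,10}→21  {2,3,4,5,7,9,10}→21  {3,4,5,7,8,9,10}→35  {4,5,6,7,8,9,10}→35
  8 left: {0,2,3,4,5,7,9,10}→28  {1,4,5,6,7,8,9,10}→56  {2,3,4,5,7,8,9,10}→56  {3,4,5,6,7,8,9,10}→70
  9 left: {0,2,3,4,5,7,8,9,10}→84  {1,3,4,5,6,7,8,9,10}→126  {2,3,4,5,6,7,8,9,10}→126
  placing 0:u first → 252 extensions
  placing 1:b first → 210 extensions
total linear extensions = 462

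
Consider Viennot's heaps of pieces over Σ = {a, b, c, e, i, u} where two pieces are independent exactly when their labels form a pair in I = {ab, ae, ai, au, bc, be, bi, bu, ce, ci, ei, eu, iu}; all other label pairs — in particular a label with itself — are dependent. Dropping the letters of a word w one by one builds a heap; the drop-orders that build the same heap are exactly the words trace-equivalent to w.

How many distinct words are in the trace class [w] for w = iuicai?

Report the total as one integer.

20

#0=i has no predecessor
#1=u has no predecessor
#2=i depends on [0:i]
#3=c depends on [1:u]
#4=a depends on [3:c]
#5=i depends on [2:i]
sources: [0:i, 1:u]
N(rest) = Σ N(rest − s) over sources s of rest; N(one piece) = 1:
  size 1 → [4]=1  [5]=1
  size 2 → [2,5]=1  [3,4]=1  [4,5]=2
  size 3 → [0,2,5]=1  [1,3,4]=1  [2,4,5]=3  [3,4,5]=3
  size 4 → [0,2,4,5]=4  [1,3,4,5]=4  [2,3,4,5]=6
  first=0(i) contributes 10
  first=1(u) contributes 10
|[w]| = 20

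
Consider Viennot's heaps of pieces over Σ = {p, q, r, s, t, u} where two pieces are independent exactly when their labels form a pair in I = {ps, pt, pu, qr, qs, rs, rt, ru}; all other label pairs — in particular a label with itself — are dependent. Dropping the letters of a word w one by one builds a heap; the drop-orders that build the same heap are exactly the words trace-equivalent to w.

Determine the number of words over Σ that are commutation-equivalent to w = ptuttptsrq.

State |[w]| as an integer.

piece 0:p — minimal
piece 1:t — minimal
piece 2:u rests on {1:t}
piece 3:t rests on {2:u}
piece 4:t rests on {3:t}
piece 5:p rests on {0:p}
piece 6:t rests on {4:t}
piece 7:s rests on {6:t}
piece 8:r rests on {5:p}
piece 9:q rests on {5:p, 6:t}
minimal pieces: {0:p, 1:t}
ways to finish when only these pieces remain (= sum over removing one remaining piece with nothing left below it):
  1 left: {7}→1  {8}→1  {9}→1
  2 left: {7,8}→2  {7,9}→2  {8,9}→2
  3 left: {5,8,9}→2  {6,7,9}→2  {7,8,9}→6
  4 left: {0,5,8,9}→2  {4,6,7,9}→2  {5,7,8,9}→8  {6,7,8,9}→8
  5 left: {0,5,7,8,9}→10  {3,4,6,7,9}→2  {4,6,7,8,9}→10  {5,6,7,8,9}→16
  6 left: {0,5,6,7,8,9}→26  {2,3,4,6,7,9}→2  {3,4,6,7,8,9}→12  {4,5,6,7,8,9}→26
  7 left: {0,4,5,6,7,8,9}→52  {1,2,3,4,6,7,9}→2  {2,3,4,6,7,8,9}→14  {3,4,5,6,7,8,9}→38
  8 left: {0,3,4,5,6,7,8,9}→90  {1,2,3,4,6,7,8,9}→16  {2,3,4,5,6,7,8,9}→52
  placing 0:p first → 68 extensions
  placing 1:t first → 142 extensions
total linear extensions = 210

210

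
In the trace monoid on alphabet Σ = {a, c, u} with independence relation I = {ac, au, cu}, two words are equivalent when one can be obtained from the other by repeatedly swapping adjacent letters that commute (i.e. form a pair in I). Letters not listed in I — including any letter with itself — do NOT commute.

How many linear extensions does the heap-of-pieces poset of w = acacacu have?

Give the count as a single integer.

drop 0:a onto floor
drop 1:c onto floor
drop 2:a onto {0:a}
drop 3:c onto {1:c}
drop 4:a onto {2:a}
drop 5:c onto {3:c}
drop 6:u onto floor
ground layer = {0:a, 1:c, 6:u}
drop-orders for the pieces not yet dropped (sum over which currently-grounded one goes next):
  1 to go: {4} 1  {5} 1  {6} 1
  2 to go: {2,4} 1  {3,5} 1  {4,5} 2  {4,6} 2  {5,6} 2
  3 to go: {0,2,4} 1  {1,3,5} 1  {2,4,5} 3  {2,4,6} 3  {3,4,5} 3  {3,5,6} 3  {4,5,6} 6
  4 to go: {0,2,4,5} 4  {0,2,4,6} 4  {1,3,4,5} 4  {1,3,5,6} 4  {2,3,4,5} 6  {2,4,5,6} 12  {3,4,5,6} 12
  5 to go: {0,2,3,4,5} 10  {0,2,4,5,6} 20  {1,2,3,4,5} 10  {1,3,4,5,6} 20  {2,3,4,5,6} 30
  if 0:a drops first: 60 orders
  if 1:c drops first: 60 orders
  if 6:u drops first: 20 orders
heap linearizations: 140

140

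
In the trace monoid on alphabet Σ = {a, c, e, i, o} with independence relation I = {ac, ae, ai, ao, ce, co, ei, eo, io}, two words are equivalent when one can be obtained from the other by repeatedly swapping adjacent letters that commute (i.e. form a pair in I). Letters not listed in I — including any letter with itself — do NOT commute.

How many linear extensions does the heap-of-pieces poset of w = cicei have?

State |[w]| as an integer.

5

#0=c has no predecessor
#1=i depends on [0:c]
#2=c depends on [1:i]
#3=e has no predecessor
#4=i depends on [2:c]
sources: [0:c, 3:e]
N(rest) = Σ N(rest − s) over sources s of rest; N(one piece) = 1:
  size 1 → [3]=1  [4]=1
  size 2 → [2,4]=1  [3,4]=2
  size 3 → [1,2,4]=1  [2,3,4]=3
  first=0(c) contributes 4
  first=3(e) contributes 1
|[w]| = 5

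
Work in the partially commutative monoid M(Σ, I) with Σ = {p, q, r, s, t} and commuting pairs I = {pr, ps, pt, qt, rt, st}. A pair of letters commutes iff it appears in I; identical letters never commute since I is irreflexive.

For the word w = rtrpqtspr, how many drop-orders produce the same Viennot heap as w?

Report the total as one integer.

piece 0:r — minimal
piece 1:t — minimal
piece 2:r rests on {0:r}
piece 3:p — minimal
piece 4:q rests on {2:r, 3:p}
piece 5:t rests on {1:t}
piece 6:s rests on {4:q}
piece 7:p rests on {4:q}
piece 8:r rests on {6:s}
minimal pieces: {0:r, 1:t, 3:p}
ways to finish when only these pieces remain (= sum over removing one remaining piece with nothing left below it):
  1 left: {5}→1  {7}→1  {8}→1
  2 left: {1,5}→1  {5,7}→2  {5,8}→2  {6,8}→1  {7,8}→2
  3 left: {1,5,7}→3  {1,5,8}→3  {5,6,8}→3  {5,7,8}→6  {6,7,8}→3
  4 left: {1,5,6,8}→6  {1,5,7,8}→12  {4,6,7,8}→3  {5,6,7,8}→12
  5 left: {1,5,6,7,8}→30  {2,4,6,7,8}→3  {3,4,6,7,8}→3  {4,5,6,7,8}→15
  6 left: {0,2,4,6,7,8}→3  {1,4,5,6,7,8}→45  {2,3,4,6,7,8}→6  {2,4,5,6,7,8}→18  {3,4,5,6,7,8}→18
  7 left: {0,2,3,4,6,7,8}→9  {0,2,4,5,6,7,8}→21  {1,2,4,5,6,7,8}→63  {1,3,4,5,6,7,8}→63  {2,3,4,5,6,7,8}→42
  placing 0:r first → 168 extensions
  placing 1:t first → 72 extensions
  placing 3:p first → 84 extensions
total linear extensions = 324

324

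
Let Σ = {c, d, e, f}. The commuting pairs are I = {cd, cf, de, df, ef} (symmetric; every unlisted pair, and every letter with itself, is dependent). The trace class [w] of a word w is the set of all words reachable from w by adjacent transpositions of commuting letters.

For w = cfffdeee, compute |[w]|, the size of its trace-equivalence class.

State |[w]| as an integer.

0(c) covers ∅
1(f) covers ∅
2(f) covers 1:f
3(f) covers 2:f
4(d) covers ∅
5(e) covers 0:c
6(e) covers 5:e
7(e) covers 6:e
floor of heap: 0:c, 1:f, 4:d
completions by unplaced set U, small U first (add the entries for U minus each lowest piece of U):
  |U|=1: {3}:1  {4}:1  {7}:1
  |U|=2: {2,3}:1  {3,4}:2  {3,7}:2  {4,7}:2  {6,7}:1
  |U|=3: {1,2,3}:1  {2,3,4}:3  {2,3,7}:3  {3,4,7}:6  {3,6,7}:3  {4,6,7}:3  {5,6,7}:1
  |U|=4: {0,5,6,7}:1  {1,2,3,4}:4  {1,2,3,7}:4  {2,3,4,7}:12  {2,3,6,7}:6  {3,4,6,7}:12  {3,5,6,7}:4  {4,5,6,7}:4
  |U|=5: {0,3,5,6,7}:5  {0,4,5,6,7}:5  {1,2,3,4,7}:20  {1,2,3,6,7}:10  {2,3,4,6,7}:30  {2,3,5,6,7}:10  {3,4,5,6,7}:20
  |U|=6: {0,2,3,5,6,7}:15  {0,3,4,5,6,7}:30  {1,2,3,4,6,7}:60  {1,2,3,5,6,7}:20  {2,3,4,5,6,7}:60
  start at 0(c): 140
  start at 1(f): 105
  start at 4(d): 35
sum over floor = 280

280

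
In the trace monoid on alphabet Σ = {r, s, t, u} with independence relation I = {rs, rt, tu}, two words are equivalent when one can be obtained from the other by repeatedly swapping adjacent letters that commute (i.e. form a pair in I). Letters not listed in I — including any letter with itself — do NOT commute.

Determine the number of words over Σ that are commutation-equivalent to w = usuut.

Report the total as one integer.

3

0(u) covers ∅
1(s) covers 0:u
2(u) covers 1:s
3(u) covers 2:u
4(t) covers 1:s
floor of heap: 0:u
completions by unplaced set U, small U first (add the entries for U minus each lowest piece of U):
  |U|=1: {3}:1  {4}:1
  |U|=2: {2,3}:1  {3,4}:2
  |U|=3: {2,3,4}:3
  start at 0(u): 3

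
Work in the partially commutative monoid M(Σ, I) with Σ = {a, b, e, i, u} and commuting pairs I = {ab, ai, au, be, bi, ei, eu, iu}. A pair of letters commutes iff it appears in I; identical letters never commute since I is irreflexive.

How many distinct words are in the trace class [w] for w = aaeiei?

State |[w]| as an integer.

#0=a has no predecessor
#1=a depends on [0:a]
#2=e depends on [1:a]
#3=i has no predecessor
#4=e depends on [2:e]
#5=i depends on [3:i]
sources: [0:a, 3:i]
N(rest) = Σ N(rest − s) over sources s of rest; N(one piece) = 1:
  size 1 → [4]=1  [5]=1
  size 2 → [2,4]=1  [3,5]=1  [4,5]=2
  size 3 → [1,2,4]=1  [2,4,5]=3  [3,4,5]=3
  size 4 → [0,1,2,4]=1  [1,2,4,5]=4  [2,3,4,5]=6
  first=0(a) contributes 10
  first=3(i) contributes 5
|[w]| = 15

15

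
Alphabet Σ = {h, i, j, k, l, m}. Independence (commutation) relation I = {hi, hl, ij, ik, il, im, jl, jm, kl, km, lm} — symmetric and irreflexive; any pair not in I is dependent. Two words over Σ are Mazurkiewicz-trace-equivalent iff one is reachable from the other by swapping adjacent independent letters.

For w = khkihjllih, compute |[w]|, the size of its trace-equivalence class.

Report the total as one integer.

1260

#0=k has no predecessor
#1=h depends on [0:k]
#2=k depends on [1:h]
#3=i has no predecessor
#4=h depends on [2:k]
#5=j depends on [4:h]
#6=l has no predecessor
#7=l depends on [6:l]
#8=i depends on [3:i]
#9=h depends on [5:j]
sources: [0:k, 3:i, 6:l]
N(rest) = Σ N(rest − s) over sources s of rest; N(one piece) = 1:
  size 1 → [7]=1  [8]=1  [9]=1
  size 2 → [3,8]=1  [5,9]=1  [6,7]=1  [7,8]=2  [7,9]=2  [8,9]=2
  size 3 → [3,7,8]=3  [3,8,9]=3  [4,5,9]=1  [5,7,9]=3  [5,8,9]=3  [6,7,8]=3  [6,7,9]=3  [7,8,9]=6
  size 4 → [2,4,5,9]=1  [3,5,8,9]=6  [3,6,7,8]=6  [3,7,8,9]=12  [4,5,7,9]=4  [4,5,8,9]=4  [5,6,7,9]=6  [5,7,8,9]=12  [6,7,8,9]=12
  size 5 → [1,2,4,5,9]=1  [2,4,5,7,9]=5  [2,4,5,8,9]=5  [3,4,5,8,9]=10  [3,5,7,8,9]=30  [3,6,7,8,9]=30  [4,5,6,7,9]=10  [4,5,7,8,9]=20  [5,6,7,8,9]=30
  size 6 → [0,1,2,4,5,9]=1  [1,2,4,5,7,9]=6  [1,2,4,5,8,9]=6  [2,3,4,5,8,9]=15  [2,4,5,6,7,9]=15  [2,4,5,7,8,9]=30  [3,4,5,7,8,9]=60  [3,5,6,7,8,9]=90  [4,5,6,7,8,9]=60
  size 7 → [0,1,2,4,5,7,9]=7  [0,1,2,4,5,8,9]=7  [1,2,3,4,5,8,9]=21  [1,2,4,5,6,7,9]=21  [1,2,4,5,7,8,9]=42  [2,3,4,5,7,8,9]=105  [2,4,5,6,7,8,9]=105  [3,4,5,6,7,8,9]=210
  size 8 → [0,1,2,3,4,5,8,9]=28  [0,1,2,4,5,6,7,9]=28  [0,1,2,4,5,7,8,9]=56  [1,2,3,4,5,7,8,9]=168  [1,2,4,5,6,7,8,9]=168  [2,3,4,5,6,7,8,9]=420
  first=0(k) contributes 756
  first=3(i) contributes 252
  first=6(l) contributes 252
|[w]| = 1260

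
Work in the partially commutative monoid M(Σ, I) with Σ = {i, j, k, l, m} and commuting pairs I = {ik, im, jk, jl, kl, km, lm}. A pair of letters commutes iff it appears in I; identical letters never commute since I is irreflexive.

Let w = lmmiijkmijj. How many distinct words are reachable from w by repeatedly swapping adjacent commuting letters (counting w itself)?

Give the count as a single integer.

0(l) covers ∅
1(m) covers ∅
2(m) covers 1:m
3(i) covers 0:l
4(i) covers 3:i
5(j) covers 2:m, 4:i
6(k) covers ∅
7(m) covers 5:j
8(i) covers 5:j
9(j) covers 7:m, 8:i
10(j) covers 9:j
floor of heap: 0:l, 1:m, 6:k
completions by unplaced set U, small U first (add the entries for U minus each lowest piece of U):
  |U|=1: {6}:1  {10}:1
  |U|=2: {6,10}:2  {9,10}:1
  |U|=3: {6,9,10}:3  {7,9,10}:1  {8,9,10}:1
  |U|=4: {6,7,9,10}:4  {6,8,9,10}:4  {7,8,9,10}:2
  |U|=5: {5,7,8,9,10}:2  {6,7,8,9,10}:10
  |U|=6: {2,5,7,8,9,10}:2  {4,5,7,8,9,10}:2  {5,6,7,8,9,10}:12
  |U|=7: {1,2,5,7,8,9,10}:2  {2,4,5,7,8,9,10}:4  {2,5,6,7,8,9,10}:14  {3,4,5,7,8,9,10}:2  {4,5,6,7,8,9,10}:14
  |U|=8: {0,3,4,5,7,8,9,10}:2  {1,2,4,5,7,8,9,10}:6  {1,2,5,6,7,8,9,10}:16  {2,3,4,5,7,8,9,10}:6  {2,4,5,6,7,8,9,10}:32  {3,4,5,6,7,8,9,10}:16
  |U|=9: {0,2,3,4,5,7,8,9,10}:8  {0,3,4,5,6,7,8,9,10}:18  {1,2,3,4,5,7,8,9,10}:12  {1,2,4,5,6,7,8,9,10}:54  {2,3,4,5,6,7,8,9,10}:54
  start at 0(l): 120
  start at 1(m): 80
  start at 6(k): 20
sum over floor = 220

220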